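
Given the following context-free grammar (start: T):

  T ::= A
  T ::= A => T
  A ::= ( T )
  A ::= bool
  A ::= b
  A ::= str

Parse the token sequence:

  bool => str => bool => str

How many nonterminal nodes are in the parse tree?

8

[T [A bool] => [T [A str] => [T [A bool] => [T [A str]]]]]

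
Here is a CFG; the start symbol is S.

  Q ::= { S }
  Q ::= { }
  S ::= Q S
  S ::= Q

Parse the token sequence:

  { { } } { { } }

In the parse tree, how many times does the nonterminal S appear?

4

[S [Q { [S [Q { }]] }] [S [Q { [S [Q { }]] }]]]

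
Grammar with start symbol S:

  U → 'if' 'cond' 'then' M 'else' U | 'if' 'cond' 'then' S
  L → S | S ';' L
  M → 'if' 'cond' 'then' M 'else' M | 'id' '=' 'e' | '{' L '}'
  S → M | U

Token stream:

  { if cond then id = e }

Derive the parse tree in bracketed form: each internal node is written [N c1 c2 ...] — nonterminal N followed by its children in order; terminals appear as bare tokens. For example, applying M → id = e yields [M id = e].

S
M
{ L }
{ S }
{ U }
{ if cond then S }
{ if cond then M }
{ if cond then id = e }

[S [M { [L [S [U if cond then [S [M id = e]]]]] }]]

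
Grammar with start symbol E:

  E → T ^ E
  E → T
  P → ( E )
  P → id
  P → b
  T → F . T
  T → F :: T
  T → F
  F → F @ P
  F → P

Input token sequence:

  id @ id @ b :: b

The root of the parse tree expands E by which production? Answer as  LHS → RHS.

E → T

[E [T [F [F [F [P id]] @ [P id]] @ [P b]] :: [T [F [P b]]]]]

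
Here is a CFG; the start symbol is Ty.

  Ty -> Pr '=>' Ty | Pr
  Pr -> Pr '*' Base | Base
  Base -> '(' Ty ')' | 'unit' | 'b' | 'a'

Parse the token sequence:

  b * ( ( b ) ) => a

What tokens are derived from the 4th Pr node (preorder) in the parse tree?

b

[Ty [Pr [Pr [Base b]] * [Base ( [Ty [Pr [Base ( [Ty [Pr [Base b]]] )]]] )]] => [Ty [Pr [Base a]]]]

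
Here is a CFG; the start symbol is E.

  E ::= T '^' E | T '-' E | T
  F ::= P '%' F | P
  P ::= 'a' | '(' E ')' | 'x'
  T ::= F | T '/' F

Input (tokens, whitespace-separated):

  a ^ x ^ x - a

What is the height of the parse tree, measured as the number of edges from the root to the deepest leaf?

7

[E [T [F [P a]]] ^ [E [T [F [P x]]] ^ [E [T [F [P x]]] - [E [T [F [P a]]]]]]]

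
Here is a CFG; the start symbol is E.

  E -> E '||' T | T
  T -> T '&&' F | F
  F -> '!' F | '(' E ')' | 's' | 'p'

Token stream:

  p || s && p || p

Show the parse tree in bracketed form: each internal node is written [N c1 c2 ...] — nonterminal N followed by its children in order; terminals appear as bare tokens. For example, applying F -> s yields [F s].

[E [E [E [T [F p]]] || [T [T [F s]] && [F p]]] || [T [F p]]]

E
E || T
E || T || T
T || T || T
F || T || T
p || T || T
p || T && F || T
p || F && F || T
p || s && F || T
p || s && p || T
p || s && p || F
p || s && p || p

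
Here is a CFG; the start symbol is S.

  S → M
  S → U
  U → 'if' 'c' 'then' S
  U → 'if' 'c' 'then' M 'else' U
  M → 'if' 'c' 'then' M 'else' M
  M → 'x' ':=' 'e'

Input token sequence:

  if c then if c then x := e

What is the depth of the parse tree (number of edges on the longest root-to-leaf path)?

[S [U if c then [S [U if c then [S [M x := e]]]]]]

6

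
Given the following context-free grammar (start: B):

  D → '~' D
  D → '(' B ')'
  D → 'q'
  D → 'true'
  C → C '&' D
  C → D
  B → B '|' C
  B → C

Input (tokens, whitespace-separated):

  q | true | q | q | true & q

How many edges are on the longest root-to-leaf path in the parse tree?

7

[B [B [B [B [B [C [D q]]] | [C [D true]]] | [C [D q]]] | [C [D q]]] | [C [C [D true]] & [D q]]]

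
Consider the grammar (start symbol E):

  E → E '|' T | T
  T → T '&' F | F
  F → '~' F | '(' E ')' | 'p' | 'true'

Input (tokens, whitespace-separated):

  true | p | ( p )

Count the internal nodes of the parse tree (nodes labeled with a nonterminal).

12

[E [E [E [T [F true]]] | [T [F p]]] | [T [F ( [E [T [F p]]] )]]]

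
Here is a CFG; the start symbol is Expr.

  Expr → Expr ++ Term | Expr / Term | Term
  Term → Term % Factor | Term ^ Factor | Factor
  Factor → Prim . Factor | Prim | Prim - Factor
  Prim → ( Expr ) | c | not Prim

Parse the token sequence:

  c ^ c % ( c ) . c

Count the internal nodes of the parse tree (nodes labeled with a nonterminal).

[Expr [Term [Term [Term [Factor [Prim c]]] ^ [Factor [Prim c]]] % [Factor [Prim ( [Expr [Term [Factor [Prim c]]]] )] . [Factor [Prim c]]]]]

16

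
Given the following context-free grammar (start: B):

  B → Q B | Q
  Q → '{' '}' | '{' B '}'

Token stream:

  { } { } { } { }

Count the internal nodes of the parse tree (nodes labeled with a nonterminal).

[B [Q { }] [B [Q { }] [B [Q { }] [B [Q { }]]]]]

8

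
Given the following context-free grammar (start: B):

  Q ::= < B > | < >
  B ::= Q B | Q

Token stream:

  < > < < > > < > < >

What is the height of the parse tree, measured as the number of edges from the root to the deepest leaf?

5

[B [Q < >] [B [Q < [B [Q < >]] >] [B [Q < >] [B [Q < >]]]]]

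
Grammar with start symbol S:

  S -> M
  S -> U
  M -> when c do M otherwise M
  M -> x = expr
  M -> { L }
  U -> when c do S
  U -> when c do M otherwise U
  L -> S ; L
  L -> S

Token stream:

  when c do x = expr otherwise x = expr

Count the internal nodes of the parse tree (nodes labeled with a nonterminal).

4

[S [M when c do [M x = expr] otherwise [M x = expr]]]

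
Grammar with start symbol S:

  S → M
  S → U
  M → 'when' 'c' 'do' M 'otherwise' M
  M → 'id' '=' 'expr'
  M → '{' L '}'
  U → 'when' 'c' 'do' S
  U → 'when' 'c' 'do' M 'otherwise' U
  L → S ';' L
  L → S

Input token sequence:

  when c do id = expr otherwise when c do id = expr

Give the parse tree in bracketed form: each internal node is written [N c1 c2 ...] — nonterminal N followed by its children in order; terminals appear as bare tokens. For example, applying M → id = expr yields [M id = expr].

S
U
when c do M otherwise U
when c do id = expr otherwise U
when c do id = expr otherwise when c do S
when c do id = expr otherwise when c do M
when c do id = expr otherwise when c do id = expr

[S [U when c do [M id = expr] otherwise [U when c do [S [M id = expr]]]]]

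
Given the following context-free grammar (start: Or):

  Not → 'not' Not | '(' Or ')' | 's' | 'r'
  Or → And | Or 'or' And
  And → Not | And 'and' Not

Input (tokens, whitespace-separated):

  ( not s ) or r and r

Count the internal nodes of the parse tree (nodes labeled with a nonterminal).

[Or [Or [And [Not ( [Or [And [Not not [Not s]]]] )]]] or [And [And [Not r]] and [Not r]]]

12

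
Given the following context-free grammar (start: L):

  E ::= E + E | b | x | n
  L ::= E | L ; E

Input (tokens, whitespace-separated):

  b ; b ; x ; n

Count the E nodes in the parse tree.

[L [L [L [L [E b]] ; [E b]] ; [E x]] ; [E n]]

4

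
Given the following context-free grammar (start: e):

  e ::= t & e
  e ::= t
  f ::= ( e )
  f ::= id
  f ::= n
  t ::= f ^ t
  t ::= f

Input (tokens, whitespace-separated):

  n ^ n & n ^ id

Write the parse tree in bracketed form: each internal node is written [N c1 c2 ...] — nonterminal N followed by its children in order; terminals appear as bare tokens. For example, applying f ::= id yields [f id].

e
t & e
f ^ t & e
n ^ t & e
n ^ f & e
n ^ n & e
n ^ n & t
n ^ n & f ^ t
n ^ n & n ^ t
n ^ n & n ^ f
n ^ n & n ^ id

[e [t [f n] ^ [t [f n]]] & [e [t [f n] ^ [t [f id]]]]]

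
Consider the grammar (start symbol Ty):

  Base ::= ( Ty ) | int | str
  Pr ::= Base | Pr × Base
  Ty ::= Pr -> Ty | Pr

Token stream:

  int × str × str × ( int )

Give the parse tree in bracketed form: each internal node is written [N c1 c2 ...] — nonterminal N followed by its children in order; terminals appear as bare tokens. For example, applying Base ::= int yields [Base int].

Ty
Pr
Pr × Base
Pr × Base × Base
Pr × Base × Base × Base
Base × Base × Base × Base
int × Base × Base × Base
int × str × Base × Base
int × str × str × Base
int × str × str × ( Ty )
int × str × str × ( Pr )
int × str × str × ( Base )
int × str × str × ( int )

[Ty [Pr [Pr [Pr [Pr [Base int]] × [Base str]] × [Base str]] × [Base ( [Ty [Pr [Base int]]] )]]]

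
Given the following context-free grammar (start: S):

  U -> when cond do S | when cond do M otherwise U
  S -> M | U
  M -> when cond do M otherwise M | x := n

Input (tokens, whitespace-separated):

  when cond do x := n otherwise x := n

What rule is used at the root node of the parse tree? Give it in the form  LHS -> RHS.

[S [M when cond do [M x := n] otherwise [M x := n]]]

S -> M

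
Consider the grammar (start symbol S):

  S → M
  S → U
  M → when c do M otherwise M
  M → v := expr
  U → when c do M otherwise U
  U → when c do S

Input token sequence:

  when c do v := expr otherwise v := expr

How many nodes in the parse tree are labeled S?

1

[S [M when c do [M v := expr] otherwise [M v := expr]]]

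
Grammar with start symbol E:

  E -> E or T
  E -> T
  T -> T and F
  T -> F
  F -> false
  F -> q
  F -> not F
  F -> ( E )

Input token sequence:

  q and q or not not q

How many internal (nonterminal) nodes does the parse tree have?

[E [E [T [T [F q]] and [F q]]] or [T [F not [F not [F q]]]]]

10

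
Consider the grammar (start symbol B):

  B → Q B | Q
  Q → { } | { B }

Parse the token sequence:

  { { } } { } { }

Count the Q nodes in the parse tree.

[B [Q { [B [Q { }]] }] [B [Q { }] [B [Q { }]]]]

4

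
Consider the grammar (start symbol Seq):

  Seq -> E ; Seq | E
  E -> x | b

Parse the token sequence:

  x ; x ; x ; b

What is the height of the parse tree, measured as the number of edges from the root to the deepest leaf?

[Seq [E x] ; [Seq [E x] ; [Seq [E x] ; [Seq [E b]]]]]

5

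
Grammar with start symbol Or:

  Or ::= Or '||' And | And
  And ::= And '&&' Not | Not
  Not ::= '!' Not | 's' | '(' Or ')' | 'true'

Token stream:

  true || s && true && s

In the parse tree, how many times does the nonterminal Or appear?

2

[Or [Or [And [Not true]]] || [And [And [And [Not s]] && [Not true]] && [Not s]]]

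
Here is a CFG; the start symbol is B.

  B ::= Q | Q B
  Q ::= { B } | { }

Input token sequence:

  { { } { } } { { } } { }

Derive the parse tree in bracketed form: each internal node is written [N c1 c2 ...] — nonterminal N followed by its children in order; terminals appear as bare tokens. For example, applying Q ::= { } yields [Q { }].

[B [Q { [B [Q { }] [B [Q { }]]] }] [B [Q { [B [Q { }]] }] [B [Q { }]]]]

B
Q B
{ B } B
{ Q B } B
{ { } B } B
{ { } Q } B
{ { } { } } B
{ { } { } } Q B
{ { } { } } { B } B
{ { } { } } { Q } B
{ { } { } } { { } } B
{ { } { } } { { } } Q
{ { } { } } { { } } { }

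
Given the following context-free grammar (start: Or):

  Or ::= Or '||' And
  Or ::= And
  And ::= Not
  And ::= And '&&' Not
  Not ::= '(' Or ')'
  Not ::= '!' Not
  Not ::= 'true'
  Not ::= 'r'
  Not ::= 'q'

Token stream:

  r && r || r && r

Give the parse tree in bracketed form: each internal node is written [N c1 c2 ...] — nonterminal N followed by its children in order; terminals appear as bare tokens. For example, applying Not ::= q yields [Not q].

[Or [Or [And [And [Not r]] && [Not r]]] || [And [And [Not r]] && [Not r]]]

Or
Or || And
And || And
And && Not || And
Not && Not || And
r && Not || And
r && r || And
r && r || And && Not
r && r || Not && Not
r && r || r && Not
r && r || r && r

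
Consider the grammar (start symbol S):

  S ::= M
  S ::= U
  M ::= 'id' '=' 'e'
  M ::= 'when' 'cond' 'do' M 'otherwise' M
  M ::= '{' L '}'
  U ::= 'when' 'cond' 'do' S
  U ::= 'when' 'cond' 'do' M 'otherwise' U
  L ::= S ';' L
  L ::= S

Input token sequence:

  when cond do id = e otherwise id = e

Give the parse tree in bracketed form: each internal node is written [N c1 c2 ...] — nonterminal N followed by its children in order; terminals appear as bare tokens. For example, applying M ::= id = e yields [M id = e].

S
M
when cond do M otherwise M
when cond do id = e otherwise M
when cond do id = e otherwise id = e

[S [M when cond do [M id = e] otherwise [M id = e]]]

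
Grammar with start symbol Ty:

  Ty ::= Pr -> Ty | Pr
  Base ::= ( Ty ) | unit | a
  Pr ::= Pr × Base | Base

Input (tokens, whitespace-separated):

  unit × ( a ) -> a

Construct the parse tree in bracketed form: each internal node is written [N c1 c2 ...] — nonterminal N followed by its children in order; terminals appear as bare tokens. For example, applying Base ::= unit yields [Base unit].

[Ty [Pr [Pr [Base unit]] × [Base ( [Ty [Pr [Base a]]] )]] -> [Ty [Pr [Base a]]]]

Ty
Pr -> Ty
Pr × Base -> Ty
Base × Base -> Ty
unit × Base -> Ty
unit × ( Ty ) -> Ty
unit × ( Pr ) -> Ty
unit × ( Base ) -> Ty
unit × ( a ) -> Ty
unit × ( a ) -> Pr
unit × ( a ) -> Base
unit × ( a ) -> a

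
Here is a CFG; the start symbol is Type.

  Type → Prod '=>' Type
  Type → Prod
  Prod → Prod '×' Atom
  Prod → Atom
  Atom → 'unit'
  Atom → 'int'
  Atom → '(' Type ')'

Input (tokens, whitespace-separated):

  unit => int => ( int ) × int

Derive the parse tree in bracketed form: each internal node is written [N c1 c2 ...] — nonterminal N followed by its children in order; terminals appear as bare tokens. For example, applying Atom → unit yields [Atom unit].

Type
Prod => Type
Atom => Type
unit => Type
unit => Prod => Type
unit => Atom => Type
unit => int => Type
unit => int => Prod
unit => int => Prod × Atom
unit => int => Atom × Atom
unit => int => ( Type ) × Atom
unit => int => ( Prod ) × Atom
unit => int => ( Atom ) × Atom
unit => int => ( int ) × Atom
unit => int => ( int ) × int

[Type [Prod [Atom unit]] => [Type [Prod [Atom int]] => [Type [Prod [Prod [Atom ( [Type [Prod [Atom int]]] )]] × [Atom int]]]]]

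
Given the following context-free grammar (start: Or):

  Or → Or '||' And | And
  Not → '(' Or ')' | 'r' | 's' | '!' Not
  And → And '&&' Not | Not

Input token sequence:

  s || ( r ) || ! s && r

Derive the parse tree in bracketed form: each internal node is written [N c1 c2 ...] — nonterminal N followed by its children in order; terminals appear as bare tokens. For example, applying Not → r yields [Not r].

[Or [Or [Or [And [Not s]]] || [And [Not ( [Or [And [Not r]]] )]]] || [And [And [Not ! [Not s]]] && [Not r]]]

Or
Or || And
Or || And || And
And || And || And
Not || And || And
s || And || And
s || Not || And
s || ( Or ) || And
s || ( And ) || And
s || ( Not ) || And
s || ( r ) || And
s || ( r ) || And && Not
s || ( r ) || Not && Not
s || ( r ) || ! Not && Not
s || ( r ) || ! s && Not
s || ( r ) || ! s && r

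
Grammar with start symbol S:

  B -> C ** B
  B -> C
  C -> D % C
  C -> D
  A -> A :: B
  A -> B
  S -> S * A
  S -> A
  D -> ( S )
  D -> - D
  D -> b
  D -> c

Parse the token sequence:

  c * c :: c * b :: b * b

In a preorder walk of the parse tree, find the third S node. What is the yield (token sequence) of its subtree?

[S [S [S [S [A [B [C [D c]]]]] * [A [A [B [C [D c]]]] :: [B [C [D c]]]]] * [A [A [B [C [D b]]]] :: [B [C [D b]]]]] * [A [B [C [D b]]]]]

c * c :: c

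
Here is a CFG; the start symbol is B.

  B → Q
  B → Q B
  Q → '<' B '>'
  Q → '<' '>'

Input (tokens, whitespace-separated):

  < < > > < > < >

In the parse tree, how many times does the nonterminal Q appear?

[B [Q < [B [Q < >]] >] [B [Q < >] [B [Q < >]]]]

4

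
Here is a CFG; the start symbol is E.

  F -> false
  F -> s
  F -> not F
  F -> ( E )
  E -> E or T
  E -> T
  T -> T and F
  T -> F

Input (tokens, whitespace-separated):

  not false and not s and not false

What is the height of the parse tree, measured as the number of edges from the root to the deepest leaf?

[E [T [T [T [F not [F false]]] and [F not [F s]]] and [F not [F false]]]]

6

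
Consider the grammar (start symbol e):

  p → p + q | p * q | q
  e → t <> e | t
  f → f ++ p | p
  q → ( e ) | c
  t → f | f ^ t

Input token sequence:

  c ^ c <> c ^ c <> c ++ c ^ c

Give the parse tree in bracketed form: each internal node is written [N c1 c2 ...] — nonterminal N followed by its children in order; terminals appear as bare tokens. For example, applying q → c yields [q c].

[e [t [f [p [q c]]] ^ [t [f [p [q c]]]]] <> [e [t [f [p [q c]]] ^ [t [f [p [q c]]]]] <> [e [t [f [f [p [q c]]] ++ [p [q c]]] ^ [t [f [p [q c]]]]]]]]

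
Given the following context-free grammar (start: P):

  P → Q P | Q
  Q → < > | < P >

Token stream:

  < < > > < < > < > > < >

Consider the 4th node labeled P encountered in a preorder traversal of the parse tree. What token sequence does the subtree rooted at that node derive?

[P [Q < [P [Q < >]] >] [P [Q < [P [Q < >] [P [Q < >]]] >] [P [Q < >]]]]

< > < >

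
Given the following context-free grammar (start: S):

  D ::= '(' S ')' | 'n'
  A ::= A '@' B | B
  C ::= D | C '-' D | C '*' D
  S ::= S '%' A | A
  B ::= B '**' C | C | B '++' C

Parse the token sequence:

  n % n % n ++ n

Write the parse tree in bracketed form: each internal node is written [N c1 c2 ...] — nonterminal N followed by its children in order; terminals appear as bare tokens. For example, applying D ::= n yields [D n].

S
S % A
S % A % A
A % A % A
B % A % A
C % A % A
D % A % A
n % A % A
n % B % A
n % C % A
n % D % A
n % n % A
n % n % B
n % n % B ++ C
n % n % C ++ C
n % n % D ++ C
n % n % n ++ C
n % n % n ++ D
n % n % n ++ n

[S [S [S [A [B [C [D n]]]]] % [A [B [C [D n]]]]] % [A [B [B [C [D n]]] ++ [C [D n]]]]]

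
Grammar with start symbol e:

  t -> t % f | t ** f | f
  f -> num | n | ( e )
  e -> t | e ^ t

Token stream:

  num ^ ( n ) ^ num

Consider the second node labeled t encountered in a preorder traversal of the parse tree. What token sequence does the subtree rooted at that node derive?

( n )

[e [e [e [t [f num]]] ^ [t [f ( [e [t [f n]]] )]]] ^ [t [f num]]]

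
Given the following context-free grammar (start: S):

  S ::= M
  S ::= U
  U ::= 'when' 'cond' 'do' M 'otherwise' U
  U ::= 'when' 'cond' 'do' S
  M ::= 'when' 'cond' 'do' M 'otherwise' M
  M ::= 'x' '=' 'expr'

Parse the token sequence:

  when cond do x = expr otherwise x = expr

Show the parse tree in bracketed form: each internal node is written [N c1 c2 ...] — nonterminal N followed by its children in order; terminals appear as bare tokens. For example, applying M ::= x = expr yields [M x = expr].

S
M
when cond do M otherwise M
when cond do x = expr otherwise M
when cond do x = expr otherwise x = expr

[S [M when cond do [M x = expr] otherwise [M x = expr]]]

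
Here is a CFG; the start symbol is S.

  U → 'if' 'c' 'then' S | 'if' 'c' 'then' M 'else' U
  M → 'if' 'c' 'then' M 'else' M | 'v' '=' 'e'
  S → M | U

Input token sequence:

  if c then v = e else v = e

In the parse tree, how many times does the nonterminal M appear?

[S [M if c then [M v = e] else [M v = e]]]

3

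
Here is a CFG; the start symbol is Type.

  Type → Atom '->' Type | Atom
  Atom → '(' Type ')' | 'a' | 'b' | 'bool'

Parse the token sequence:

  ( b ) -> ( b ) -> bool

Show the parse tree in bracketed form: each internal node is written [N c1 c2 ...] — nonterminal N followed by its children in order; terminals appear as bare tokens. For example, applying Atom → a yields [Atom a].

Type
Atom -> Type
( Type ) -> Type
( Atom ) -> Type
( b ) -> Type
( b ) -> Atom -> Type
( b ) -> ( Type ) -> Type
( b ) -> ( Atom ) -> Type
( b ) -> ( b ) -> Type
( b ) -> ( b ) -> Atom
( b ) -> ( b ) -> bool

[Type [Atom ( [Type [Atom b]] )] -> [Type [Atom ( [Type [Atom b]] )] -> [Type [Atom bool]]]]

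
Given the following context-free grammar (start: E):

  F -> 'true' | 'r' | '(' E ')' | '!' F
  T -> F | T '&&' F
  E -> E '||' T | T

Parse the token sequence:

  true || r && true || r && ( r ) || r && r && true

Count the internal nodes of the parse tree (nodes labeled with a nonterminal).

23

[E [E [E [E [T [F true]]] || [T [T [F r]] && [F true]]] || [T [T [F r]] && [F ( [E [T [F r]]] )]]] || [T [T [T [F r]] && [F r]] && [F true]]]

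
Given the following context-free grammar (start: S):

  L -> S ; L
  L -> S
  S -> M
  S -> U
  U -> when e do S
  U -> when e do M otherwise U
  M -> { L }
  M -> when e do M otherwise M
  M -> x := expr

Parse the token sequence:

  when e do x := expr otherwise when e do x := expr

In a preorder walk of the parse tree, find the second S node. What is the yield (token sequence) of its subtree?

[S [U when e do [M x := expr] otherwise [U when e do [S [M x := expr]]]]]

x := expr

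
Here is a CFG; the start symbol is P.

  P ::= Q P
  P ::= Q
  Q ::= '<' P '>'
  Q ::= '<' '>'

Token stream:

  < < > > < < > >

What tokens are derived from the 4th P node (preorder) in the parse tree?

< >

[P [Q < [P [Q < >]] >] [P [Q < [P [Q < >]] >]]]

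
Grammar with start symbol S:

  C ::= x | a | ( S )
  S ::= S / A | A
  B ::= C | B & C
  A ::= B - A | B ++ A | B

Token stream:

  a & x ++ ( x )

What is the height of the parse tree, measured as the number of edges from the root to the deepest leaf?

9

[S [A [B [B [C a]] & [C x]] ++ [A [B [C ( [S [A [B [C x]]]] )]]]]]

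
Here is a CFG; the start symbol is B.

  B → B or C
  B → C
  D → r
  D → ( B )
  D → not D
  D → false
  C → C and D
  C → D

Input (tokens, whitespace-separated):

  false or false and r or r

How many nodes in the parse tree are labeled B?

3

[B [B [B [C [D false]]] or [C [C [D false]] and [D r]]] or [C [D r]]]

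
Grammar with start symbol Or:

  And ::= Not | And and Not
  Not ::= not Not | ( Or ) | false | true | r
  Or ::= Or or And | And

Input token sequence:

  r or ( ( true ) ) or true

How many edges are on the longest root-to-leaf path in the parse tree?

10

[Or [Or [Or [And [Not r]]] or [And [Not ( [Or [And [Not ( [Or [And [Not true]]] )]]] )]]] or [And [Not true]]]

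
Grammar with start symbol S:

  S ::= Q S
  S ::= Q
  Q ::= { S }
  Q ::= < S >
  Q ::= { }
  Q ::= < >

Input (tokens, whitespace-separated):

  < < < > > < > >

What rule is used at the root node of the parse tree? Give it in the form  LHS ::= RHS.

[S [Q < [S [Q < [S [Q < >]] >] [S [Q < >]]] >]]

S ::= Q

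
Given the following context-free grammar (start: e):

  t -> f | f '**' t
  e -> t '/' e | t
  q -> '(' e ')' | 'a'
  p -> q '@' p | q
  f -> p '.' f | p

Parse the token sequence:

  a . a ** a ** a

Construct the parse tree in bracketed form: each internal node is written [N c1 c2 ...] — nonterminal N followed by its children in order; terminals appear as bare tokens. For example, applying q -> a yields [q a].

[e [t [f [p [q a]] . [f [p [q a]]]] ** [t [f [p [q a]]] ** [t [f [p [q a]]]]]]]

e
t
f ** t
p . f ** t
q . f ** t
a . f ** t
a . p ** t
a . q ** t
a . a ** t
a . a ** f ** t
a . a ** p ** t
a . a ** q ** t
a . a ** a ** t
a . a ** a ** f
a . a ** a ** p
a . a ** a ** q
a . a ** a ** a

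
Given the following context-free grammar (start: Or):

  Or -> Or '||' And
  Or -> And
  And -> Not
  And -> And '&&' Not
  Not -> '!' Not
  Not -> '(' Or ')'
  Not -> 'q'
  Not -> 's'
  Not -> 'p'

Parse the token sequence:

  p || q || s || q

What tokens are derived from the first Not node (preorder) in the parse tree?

p

[Or [Or [Or [Or [And [Not p]]] || [And [Not q]]] || [And [Not s]]] || [And [Not q]]]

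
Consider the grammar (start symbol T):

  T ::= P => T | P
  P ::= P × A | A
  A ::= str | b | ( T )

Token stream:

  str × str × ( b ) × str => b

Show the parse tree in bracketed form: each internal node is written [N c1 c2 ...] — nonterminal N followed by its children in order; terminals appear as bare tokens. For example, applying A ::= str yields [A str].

T
P => T
P × A => T
P × A × A => T
P × A × A × A => T
A × A × A × A => T
str × A × A × A => T
str × str × A × A => T
str × str × ( T ) × A => T
str × str × ( P ) × A => T
str × str × ( A ) × A => T
str × str × ( b ) × A => T
str × str × ( b ) × str => T
str × str × ( b ) × str => P
str × str × ( b ) × str => A
str × str × ( b ) × str => b

[T [P [P [P [P [A str]] × [A str]] × [A ( [T [P [A b]]] )]] × [A str]] => [T [P [A b]]]]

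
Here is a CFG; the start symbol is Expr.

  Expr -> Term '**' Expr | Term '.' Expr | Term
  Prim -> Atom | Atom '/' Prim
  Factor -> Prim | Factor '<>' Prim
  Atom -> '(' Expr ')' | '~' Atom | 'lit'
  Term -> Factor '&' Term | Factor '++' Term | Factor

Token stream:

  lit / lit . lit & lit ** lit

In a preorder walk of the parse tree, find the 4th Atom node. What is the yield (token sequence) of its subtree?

lit

[Expr [Term [Factor [Prim [Atom lit] / [Prim [Atom lit]]]]] . [Expr [Term [Factor [Prim [Atom lit]]] & [Term [Factor [Prim [Atom lit]]]]] ** [Expr [Term [Factor [Prim [Atom lit]]]]]]]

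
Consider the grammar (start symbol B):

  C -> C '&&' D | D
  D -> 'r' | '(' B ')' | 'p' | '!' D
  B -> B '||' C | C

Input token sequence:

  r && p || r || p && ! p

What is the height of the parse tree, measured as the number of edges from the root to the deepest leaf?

6

[B [B [B [C [C [D r]] && [D p]]] || [C [D r]]] || [C [C [D p]] && [D ! [D p]]]]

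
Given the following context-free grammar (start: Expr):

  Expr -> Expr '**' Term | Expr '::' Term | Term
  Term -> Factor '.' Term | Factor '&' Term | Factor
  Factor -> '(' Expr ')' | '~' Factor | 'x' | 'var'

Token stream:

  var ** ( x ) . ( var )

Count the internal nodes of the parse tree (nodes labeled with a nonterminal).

14

[Expr [Expr [Term [Factor var]]] ** [Term [Factor ( [Expr [Term [Factor x]]] )] . [Term [Factor ( [Expr [Term [Factor var]]] )]]]]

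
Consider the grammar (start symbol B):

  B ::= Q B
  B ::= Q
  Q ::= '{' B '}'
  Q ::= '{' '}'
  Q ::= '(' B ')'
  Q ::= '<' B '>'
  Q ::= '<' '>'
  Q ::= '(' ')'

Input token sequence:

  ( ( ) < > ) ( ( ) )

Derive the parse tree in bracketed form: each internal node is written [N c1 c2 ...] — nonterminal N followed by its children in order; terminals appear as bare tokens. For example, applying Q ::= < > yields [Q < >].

[B [Q ( [B [Q ( )] [B [Q < >]]] )] [B [Q ( [B [Q ( )]] )]]]

B
Q B
( B ) B
( Q B ) B
( ( ) B ) B
( ( ) Q ) B
( ( ) < > ) B
( ( ) < > ) Q
( ( ) < > ) ( B )
( ( ) < > ) ( Q )
( ( ) < > ) ( ( ) )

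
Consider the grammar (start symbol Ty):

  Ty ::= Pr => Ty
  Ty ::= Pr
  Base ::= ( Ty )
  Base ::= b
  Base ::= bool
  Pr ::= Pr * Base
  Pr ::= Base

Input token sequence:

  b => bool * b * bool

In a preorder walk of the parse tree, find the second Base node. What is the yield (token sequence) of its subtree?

bool

[Ty [Pr [Base b]] => [Ty [Pr [Pr [Pr [Base bool]] * [Base b]] * [Base bool]]]]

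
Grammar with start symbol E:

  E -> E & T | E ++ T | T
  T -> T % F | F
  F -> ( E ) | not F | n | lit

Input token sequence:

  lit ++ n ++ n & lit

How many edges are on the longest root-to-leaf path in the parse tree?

[E [E [E [E [T [F lit]]] ++ [T [F n]]] ++ [T [F n]]] & [T [F lit]]]

6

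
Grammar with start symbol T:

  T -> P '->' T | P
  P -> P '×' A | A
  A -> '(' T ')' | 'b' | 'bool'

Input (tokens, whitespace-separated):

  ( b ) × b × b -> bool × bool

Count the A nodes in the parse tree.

[T [P [P [P [A ( [T [P [A b]]] )]] × [A b]] × [A b]] -> [T [P [P [A bool]] × [A bool]]]]

6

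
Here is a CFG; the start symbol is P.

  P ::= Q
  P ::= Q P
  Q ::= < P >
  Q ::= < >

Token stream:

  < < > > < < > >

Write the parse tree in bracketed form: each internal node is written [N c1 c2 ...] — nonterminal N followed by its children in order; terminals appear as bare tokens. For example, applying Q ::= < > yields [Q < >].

P
Q P
< P > P
< Q > P
< < > > P
< < > > Q
< < > > < P >
< < > > < Q >
< < > > < < > >

[P [Q < [P [Q < >]] >] [P [Q < [P [Q < >]] >]]]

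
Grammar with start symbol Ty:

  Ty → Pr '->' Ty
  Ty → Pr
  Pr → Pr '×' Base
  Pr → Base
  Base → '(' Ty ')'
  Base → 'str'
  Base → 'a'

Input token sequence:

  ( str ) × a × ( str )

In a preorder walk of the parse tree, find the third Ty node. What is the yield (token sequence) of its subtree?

[Ty [Pr [Pr [Pr [Base ( [Ty [Pr [Base str]]] )]] × [Base a]] × [Base ( [Ty [Pr [Base str]]] )]]]

str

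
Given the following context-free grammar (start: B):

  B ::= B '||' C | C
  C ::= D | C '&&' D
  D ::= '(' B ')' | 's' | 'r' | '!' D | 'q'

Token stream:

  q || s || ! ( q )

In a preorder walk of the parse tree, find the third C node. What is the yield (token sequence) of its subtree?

[B [B [B [C [D q]]] || [C [D s]]] || [C [D ! [D ( [B [C [D q]]] )]]]]

! ( q )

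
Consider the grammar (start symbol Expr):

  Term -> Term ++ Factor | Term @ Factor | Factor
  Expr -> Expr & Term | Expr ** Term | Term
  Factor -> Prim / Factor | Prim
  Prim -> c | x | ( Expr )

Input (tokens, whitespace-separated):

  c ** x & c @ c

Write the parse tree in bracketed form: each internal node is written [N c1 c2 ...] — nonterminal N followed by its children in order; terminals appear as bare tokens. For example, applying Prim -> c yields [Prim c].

[Expr [Expr [Expr [Term [Factor [Prim c]]]] ** [Term [Factor [Prim x]]]] & [Term [Term [Factor [Prim c]]] @ [Factor [Prim c]]]]

Expr
Expr & Term
Expr ** Term & Term
Term ** Term & Term
Factor ** Term & Term
Prim ** Term & Term
c ** Term & Term
c ** Factor & Term
c ** Prim & Term
c ** x & Term
c ** x & Term @ Factor
c ** x & Factor @ Factor
c ** x & Prim @ Factor
c ** x & c @ Factor
c ** x & c @ Prim
c ** x & c @ c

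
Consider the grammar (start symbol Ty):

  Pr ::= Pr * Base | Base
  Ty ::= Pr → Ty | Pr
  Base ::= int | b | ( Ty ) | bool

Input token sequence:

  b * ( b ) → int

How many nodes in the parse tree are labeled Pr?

4

[Ty [Pr [Pr [Base b]] * [Base ( [Ty [Pr [Base b]]] )]] → [Ty [Pr [Base int]]]]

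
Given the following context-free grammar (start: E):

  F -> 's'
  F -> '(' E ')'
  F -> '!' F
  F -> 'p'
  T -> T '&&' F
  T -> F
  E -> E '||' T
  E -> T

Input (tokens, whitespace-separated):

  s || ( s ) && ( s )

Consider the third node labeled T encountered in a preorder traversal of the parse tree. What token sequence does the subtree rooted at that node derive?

[E [E [T [F s]]] || [T [T [F ( [E [T [F s]]] )]] && [F ( [E [T [F s]]] )]]]

( s )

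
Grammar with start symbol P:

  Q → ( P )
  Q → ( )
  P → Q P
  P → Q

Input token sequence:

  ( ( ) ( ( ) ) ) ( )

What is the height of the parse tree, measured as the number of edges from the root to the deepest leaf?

[P [Q ( [P [Q ( )] [P [Q ( [P [Q ( )]] )]]] )] [P [Q ( )]]]

7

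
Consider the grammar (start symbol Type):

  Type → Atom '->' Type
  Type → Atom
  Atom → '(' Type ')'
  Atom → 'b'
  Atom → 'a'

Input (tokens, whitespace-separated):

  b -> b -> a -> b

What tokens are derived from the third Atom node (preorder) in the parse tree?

[Type [Atom b] -> [Type [Atom b] -> [Type [Atom a] -> [Type [Atom b]]]]]

a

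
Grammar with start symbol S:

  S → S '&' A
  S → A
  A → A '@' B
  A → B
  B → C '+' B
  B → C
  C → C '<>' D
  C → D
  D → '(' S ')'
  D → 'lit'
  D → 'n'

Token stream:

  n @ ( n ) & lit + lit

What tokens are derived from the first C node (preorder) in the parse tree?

n

[S [S [A [A [B [C [D n]]]] @ [B [C [D ( [S [A [B [C [D n]]]]] )]]]]] & [A [B [C [D lit]] + [B [C [D lit]]]]]]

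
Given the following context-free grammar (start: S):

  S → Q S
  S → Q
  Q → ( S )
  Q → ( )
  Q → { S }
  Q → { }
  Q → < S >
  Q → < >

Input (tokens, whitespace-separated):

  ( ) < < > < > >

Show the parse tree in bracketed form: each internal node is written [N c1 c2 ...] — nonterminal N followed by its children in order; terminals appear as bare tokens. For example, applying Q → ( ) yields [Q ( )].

S
Q S
( ) S
( ) Q
( ) < S >
( ) < Q S >
( ) < < > S >
( ) < < > Q >
( ) < < > < > >

[S [Q ( )] [S [Q < [S [Q < >] [S [Q < >]]] >]]]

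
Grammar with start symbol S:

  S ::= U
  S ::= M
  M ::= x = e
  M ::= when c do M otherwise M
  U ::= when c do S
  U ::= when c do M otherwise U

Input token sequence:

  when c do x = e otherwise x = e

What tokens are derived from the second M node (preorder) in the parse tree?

x = e

[S [M when c do [M x = e] otherwise [M x = e]]]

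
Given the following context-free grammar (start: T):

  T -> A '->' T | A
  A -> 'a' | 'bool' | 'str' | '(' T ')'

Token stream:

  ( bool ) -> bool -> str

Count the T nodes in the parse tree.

[T [A ( [T [A bool]] )] -> [T [A bool] -> [T [A str]]]]

4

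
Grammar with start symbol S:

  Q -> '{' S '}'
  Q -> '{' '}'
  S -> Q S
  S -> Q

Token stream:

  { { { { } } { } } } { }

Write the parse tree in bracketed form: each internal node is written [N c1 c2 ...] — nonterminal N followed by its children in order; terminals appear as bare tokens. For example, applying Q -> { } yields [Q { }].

S
Q S
{ S } S
{ Q } S
{ { S } } S
{ { Q S } } S
{ { { S } S } } S
{ { { Q } S } } S
{ { { { } } S } } S
{ { { { } } Q } } S
{ { { { } } { } } } S
{ { { { } } { } } } Q
{ { { { } } { } } } { }

[S [Q { [S [Q { [S [Q { [S [Q { }]] }] [S [Q { }]]] }]] }] [S [Q { }]]]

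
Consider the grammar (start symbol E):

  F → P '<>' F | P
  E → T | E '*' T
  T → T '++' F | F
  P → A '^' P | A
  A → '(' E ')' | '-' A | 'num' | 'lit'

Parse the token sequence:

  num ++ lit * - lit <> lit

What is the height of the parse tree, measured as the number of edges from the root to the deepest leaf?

7

[E [E [T [T [F [P [A num]]]] ++ [F [P [A lit]]]]] * [T [F [P [A - [A lit]]] <> [F [P [A lit]]]]]]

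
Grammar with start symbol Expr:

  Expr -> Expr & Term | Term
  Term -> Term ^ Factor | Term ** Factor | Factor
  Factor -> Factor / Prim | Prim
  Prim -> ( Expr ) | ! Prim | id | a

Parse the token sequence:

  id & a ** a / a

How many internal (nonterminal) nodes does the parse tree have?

[Expr [Expr [Term [Factor [Prim id]]]] & [Term [Term [Factor [Prim a]]] ** [Factor [Factor [Prim a]] / [Prim a]]]]

13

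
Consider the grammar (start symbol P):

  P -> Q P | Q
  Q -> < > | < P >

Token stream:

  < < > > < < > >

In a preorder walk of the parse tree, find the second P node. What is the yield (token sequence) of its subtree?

< >

[P [Q < [P [Q < >]] >] [P [Q < [P [Q < >]] >]]]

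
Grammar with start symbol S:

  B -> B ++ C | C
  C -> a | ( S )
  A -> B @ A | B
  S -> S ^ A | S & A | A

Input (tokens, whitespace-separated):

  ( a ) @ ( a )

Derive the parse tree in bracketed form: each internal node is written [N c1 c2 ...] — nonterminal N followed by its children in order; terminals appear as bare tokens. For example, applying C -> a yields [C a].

[S [A [B [C ( [S [A [B [C a]]]] )]] @ [A [B [C ( [S [A [B [C a]]]] )]]]]]

S
A
B @ A
C @ A
( S ) @ A
( A ) @ A
( B ) @ A
( C ) @ A
( a ) @ A
( a ) @ B
( a ) @ C
( a ) @ ( S )
( a ) @ ( A )
( a ) @ ( B )
( a ) @ ( C )
( a ) @ ( a )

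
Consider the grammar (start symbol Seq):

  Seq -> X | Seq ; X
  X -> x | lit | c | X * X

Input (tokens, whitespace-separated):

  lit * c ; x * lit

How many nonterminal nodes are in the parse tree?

[Seq [Seq [X [X lit] * [X c]]] ; [X [X x] * [X lit]]]

8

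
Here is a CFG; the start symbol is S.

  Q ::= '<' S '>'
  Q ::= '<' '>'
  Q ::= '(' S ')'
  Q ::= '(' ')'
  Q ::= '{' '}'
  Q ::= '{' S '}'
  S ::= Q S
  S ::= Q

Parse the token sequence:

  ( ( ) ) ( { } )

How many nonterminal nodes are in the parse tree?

8

[S [Q ( [S [Q ( )]] )] [S [Q ( [S [Q { }]] )]]]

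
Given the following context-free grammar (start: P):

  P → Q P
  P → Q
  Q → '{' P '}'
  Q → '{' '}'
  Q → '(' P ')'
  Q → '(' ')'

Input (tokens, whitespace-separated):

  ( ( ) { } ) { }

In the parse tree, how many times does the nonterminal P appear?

[P [Q ( [P [Q ( )] [P [Q { }]]] )] [P [Q { }]]]

4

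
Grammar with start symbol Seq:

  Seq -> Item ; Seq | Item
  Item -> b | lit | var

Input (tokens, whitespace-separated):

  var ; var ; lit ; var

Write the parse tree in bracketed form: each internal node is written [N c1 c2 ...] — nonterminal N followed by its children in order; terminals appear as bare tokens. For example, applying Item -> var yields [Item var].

Seq
Item ; Seq
var ; Seq
var ; Item ; Seq
var ; var ; Seq
var ; var ; Item ; Seq
var ; var ; lit ; Seq
var ; var ; lit ; Item
var ; var ; lit ; var

[Seq [Item var] ; [Seq [Item var] ; [Seq [Item lit] ; [Seq [Item var]]]]]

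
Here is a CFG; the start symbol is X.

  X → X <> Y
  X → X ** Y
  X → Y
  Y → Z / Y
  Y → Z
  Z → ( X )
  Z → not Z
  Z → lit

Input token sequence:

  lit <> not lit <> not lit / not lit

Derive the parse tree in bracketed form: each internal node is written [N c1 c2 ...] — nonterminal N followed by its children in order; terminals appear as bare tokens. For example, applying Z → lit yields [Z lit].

[X [X [X [Y [Z lit]]] <> [Y [Z not [Z lit]]]] <> [Y [Z not [Z lit]] / [Y [Z not [Z lit]]]]]

X
X <> Y
X <> Y <> Y
Y <> Y <> Y
Z <> Y <> Y
lit <> Y <> Y
lit <> Z <> Y
lit <> not Z <> Y
lit <> not lit <> Y
lit <> not lit <> Z / Y
lit <> not lit <> not Z / Y
lit <> not lit <> not lit / Y
lit <> not lit <> not lit / Z
lit <> not lit <> not lit / not Z
lit <> not lit <> not lit / not lit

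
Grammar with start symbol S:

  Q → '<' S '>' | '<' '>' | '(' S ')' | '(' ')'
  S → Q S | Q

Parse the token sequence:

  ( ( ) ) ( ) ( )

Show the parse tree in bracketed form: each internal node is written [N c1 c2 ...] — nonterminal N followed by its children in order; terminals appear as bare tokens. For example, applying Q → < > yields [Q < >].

[S [Q ( [S [Q ( )]] )] [S [Q ( )] [S [Q ( )]]]]

S
Q S
( S ) S
( Q ) S
( ( ) ) S
( ( ) ) Q S
( ( ) ) ( ) S
( ( ) ) ( ) Q
( ( ) ) ( ) ( )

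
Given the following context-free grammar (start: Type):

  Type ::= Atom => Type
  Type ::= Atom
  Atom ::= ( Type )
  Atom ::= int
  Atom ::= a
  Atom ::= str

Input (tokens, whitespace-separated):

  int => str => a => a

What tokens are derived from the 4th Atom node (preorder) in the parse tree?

a

[Type [Atom int] => [Type [Atom str] => [Type [Atom a] => [Type [Atom a]]]]]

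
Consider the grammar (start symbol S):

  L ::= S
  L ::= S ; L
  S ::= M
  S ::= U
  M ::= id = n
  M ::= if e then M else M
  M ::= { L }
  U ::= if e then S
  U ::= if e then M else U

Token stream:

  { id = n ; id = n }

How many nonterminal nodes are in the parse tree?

8

[S [M { [L [S [M id = n]] ; [L [S [M id = n]]]] }]]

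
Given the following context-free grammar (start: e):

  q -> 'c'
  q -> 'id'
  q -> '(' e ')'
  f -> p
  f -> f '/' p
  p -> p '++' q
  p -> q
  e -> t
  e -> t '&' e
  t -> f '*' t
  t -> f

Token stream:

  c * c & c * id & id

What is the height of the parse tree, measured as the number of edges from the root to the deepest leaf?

[e [t [f [p [q c]]] * [t [f [p [q c]]]]] & [e [t [f [p [q c]]] * [t [f [p [q id]]]]] & [e [t [f [p [q id]]]]]]]

7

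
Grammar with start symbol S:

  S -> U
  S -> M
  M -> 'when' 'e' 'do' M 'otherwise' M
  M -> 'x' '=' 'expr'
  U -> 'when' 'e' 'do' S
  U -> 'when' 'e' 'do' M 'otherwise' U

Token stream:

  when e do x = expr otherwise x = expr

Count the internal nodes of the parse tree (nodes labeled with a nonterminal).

4

[S [M when e do [M x = expr] otherwise [M x = expr]]]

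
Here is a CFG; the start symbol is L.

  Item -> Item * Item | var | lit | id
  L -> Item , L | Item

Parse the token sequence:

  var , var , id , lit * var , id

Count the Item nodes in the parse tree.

7

[L [Item var] , [L [Item var] , [L [Item id] , [L [Item [Item lit] * [Item var]] , [L [Item id]]]]]]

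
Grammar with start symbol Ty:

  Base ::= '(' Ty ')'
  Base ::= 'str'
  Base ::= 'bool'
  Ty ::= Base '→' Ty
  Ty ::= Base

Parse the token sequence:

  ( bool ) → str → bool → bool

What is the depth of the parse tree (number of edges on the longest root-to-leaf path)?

5

[Ty [Base ( [Ty [Base bool]] )] → [Ty [Base str] → [Ty [Base bool] → [Ty [Base bool]]]]]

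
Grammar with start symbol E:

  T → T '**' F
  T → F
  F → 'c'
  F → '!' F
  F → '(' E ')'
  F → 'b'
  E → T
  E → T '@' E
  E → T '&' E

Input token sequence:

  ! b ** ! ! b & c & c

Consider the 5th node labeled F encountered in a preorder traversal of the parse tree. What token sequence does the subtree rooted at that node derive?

b

[E [T [T [F ! [F b]]] ** [F ! [F ! [F b]]]] & [E [T [F c]] & [E [T [F c]]]]]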